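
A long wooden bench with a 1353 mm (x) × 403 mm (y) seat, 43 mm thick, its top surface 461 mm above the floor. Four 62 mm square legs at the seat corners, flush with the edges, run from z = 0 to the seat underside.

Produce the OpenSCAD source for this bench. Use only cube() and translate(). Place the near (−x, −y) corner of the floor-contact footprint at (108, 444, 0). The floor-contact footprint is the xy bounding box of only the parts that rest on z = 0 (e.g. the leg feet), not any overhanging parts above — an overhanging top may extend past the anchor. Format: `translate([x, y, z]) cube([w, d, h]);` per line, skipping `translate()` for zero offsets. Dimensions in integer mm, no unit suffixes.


translate([108, 444, 418]) cube([1353, 403, 43]);
translate([108, 444, 0]) cube([62, 62, 418]);
translate([108, 785, 0]) cube([62, 62, 418]);
translate([1399, 444, 0]) cube([62, 62, 418]);
translate([1399, 785, 0]) cube([62, 62, 418]);


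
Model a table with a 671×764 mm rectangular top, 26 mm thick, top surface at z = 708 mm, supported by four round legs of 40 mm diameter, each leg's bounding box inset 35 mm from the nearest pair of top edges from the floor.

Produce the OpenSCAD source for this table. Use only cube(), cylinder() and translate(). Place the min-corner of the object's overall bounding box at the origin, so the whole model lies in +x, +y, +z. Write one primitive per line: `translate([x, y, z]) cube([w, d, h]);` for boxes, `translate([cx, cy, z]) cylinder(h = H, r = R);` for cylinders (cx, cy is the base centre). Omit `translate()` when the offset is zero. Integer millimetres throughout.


// leg_h = 708 - 26 = 682
translate([0, 0, 682]) cube([671, 764, 26]);
translate([55, 55, 0]) cylinder(h = 682, r = 20);
translate([616, 55, 0]) cylinder(h = 682, r = 20);
translate([55, 709, 0]) cylinder(h = 682, r = 20);
translate([616, 709, 0]) cylinder(h = 682, r = 20);


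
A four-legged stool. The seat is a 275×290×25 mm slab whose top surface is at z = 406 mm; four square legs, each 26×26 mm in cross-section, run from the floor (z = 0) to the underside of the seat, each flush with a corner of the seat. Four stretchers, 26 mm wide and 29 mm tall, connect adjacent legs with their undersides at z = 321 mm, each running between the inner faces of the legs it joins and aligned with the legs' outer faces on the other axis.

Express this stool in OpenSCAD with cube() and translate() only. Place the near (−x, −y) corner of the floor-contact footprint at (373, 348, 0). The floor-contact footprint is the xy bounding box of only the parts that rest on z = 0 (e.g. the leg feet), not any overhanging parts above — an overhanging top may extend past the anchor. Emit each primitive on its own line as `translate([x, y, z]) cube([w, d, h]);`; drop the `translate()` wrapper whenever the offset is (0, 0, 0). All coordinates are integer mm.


translate([373, 348, 381]) cube([275, 290, 25]);
translate([373, 348, 0]) cube([26, 26, 381]);
translate([622, 348, 0]) cube([26, 26, 381]);
translate([373, 612, 0]) cube([26, 26, 381]);
translate([622, 612, 0]) cube([26, 26, 381]);
translate([399, 348, 321]) cube([223, 26, 29]);
translate([399, 612, 321]) cube([223, 26, 29]);
translate([373, 374, 321]) cube([26, 238, 29]);
translate([622, 374, 321]) cube([26, 238, 29]);


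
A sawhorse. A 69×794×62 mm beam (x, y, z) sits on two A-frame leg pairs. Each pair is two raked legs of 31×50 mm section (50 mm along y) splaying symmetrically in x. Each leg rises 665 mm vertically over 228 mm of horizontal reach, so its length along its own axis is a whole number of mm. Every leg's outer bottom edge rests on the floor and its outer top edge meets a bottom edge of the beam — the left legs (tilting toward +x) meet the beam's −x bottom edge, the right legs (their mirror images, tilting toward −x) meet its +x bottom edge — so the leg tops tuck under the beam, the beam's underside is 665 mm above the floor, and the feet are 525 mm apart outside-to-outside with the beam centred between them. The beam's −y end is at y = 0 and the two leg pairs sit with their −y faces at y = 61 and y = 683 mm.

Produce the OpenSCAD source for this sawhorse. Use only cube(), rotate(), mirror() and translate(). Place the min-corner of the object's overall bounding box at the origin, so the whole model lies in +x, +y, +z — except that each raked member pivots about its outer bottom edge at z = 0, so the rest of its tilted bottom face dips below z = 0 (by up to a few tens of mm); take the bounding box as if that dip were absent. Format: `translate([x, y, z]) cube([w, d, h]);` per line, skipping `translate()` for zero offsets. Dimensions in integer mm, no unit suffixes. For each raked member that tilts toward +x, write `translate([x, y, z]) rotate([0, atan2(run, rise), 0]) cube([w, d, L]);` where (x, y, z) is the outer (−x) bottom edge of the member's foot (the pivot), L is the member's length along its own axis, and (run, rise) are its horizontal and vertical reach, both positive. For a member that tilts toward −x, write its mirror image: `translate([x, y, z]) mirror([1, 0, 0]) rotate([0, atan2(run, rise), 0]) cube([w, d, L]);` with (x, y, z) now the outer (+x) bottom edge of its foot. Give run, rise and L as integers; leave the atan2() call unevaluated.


// leg length = √(228² + 665²) = 703
// right-leg outer foot x = 2·228 + 69 = 525
// beam min-corner = (228, 0, 665)
translate([228, 0, 665]) cube([69, 794, 62]);
translate([0, 61, 0]) rotate([0, atan2(228, 665), 0]) cube([31, 50, 703]);
translate([525, 61, 0]) mirror([1, 0, 0]) rotate([0, atan2(228, 665), 0]) cube([31, 50, 703]);
translate([0, 683, 0]) rotate([0, atan2(228, 665), 0]) cube([31, 50, 703]);
translate([525, 683, 0]) mirror([1, 0, 0]) rotate([0, atan2(228, 665), 0]) cube([31, 50, 703]);


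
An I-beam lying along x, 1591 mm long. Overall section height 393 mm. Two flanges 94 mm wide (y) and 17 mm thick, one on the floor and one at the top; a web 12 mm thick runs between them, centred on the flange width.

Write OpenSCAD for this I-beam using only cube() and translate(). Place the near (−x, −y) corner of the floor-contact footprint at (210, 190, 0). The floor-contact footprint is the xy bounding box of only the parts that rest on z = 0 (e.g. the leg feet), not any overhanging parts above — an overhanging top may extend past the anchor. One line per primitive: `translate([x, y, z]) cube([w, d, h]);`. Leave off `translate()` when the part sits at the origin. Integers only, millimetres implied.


translate([210, 190, 0]) cube([1591, 94, 17]);
translate([210, 231, 17]) cube([1591, 12, 359]);
translate([210, 190, 376]) cube([1591, 94, 17]);


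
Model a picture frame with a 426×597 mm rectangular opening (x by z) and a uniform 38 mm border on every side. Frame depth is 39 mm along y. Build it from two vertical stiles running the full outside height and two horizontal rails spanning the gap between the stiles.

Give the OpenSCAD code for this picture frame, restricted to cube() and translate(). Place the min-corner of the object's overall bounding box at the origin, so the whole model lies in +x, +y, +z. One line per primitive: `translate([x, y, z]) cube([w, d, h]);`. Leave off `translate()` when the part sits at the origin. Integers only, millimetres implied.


cube([38, 39, 673]);
translate([464, 0, 0]) cube([38, 39, 673]);
translate([38, 0, 0]) cube([426, 39, 38]);
translate([38, 0, 635]) cube([426, 39, 38]);


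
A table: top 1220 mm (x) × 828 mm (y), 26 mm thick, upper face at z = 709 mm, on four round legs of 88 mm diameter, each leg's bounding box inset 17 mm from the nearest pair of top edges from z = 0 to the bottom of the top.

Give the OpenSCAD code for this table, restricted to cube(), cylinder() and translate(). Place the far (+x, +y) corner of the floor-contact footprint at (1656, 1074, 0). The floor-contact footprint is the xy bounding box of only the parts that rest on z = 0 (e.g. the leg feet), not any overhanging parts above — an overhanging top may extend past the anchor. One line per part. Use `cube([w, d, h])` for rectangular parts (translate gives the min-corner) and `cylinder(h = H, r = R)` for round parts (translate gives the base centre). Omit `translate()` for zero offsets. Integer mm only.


translate([453, 263, 683]) cube([1220, 828, 26]);
translate([514, 324, 0]) cylinder(h = 683, r = 44);
translate([1612, 324, 0]) cylinder(h = 683, r = 44);
translate([514, 1030, 0]) cylinder(h = 683, r = 44);
translate([1612, 1030, 0]) cylinder(h = 683, r = 44);


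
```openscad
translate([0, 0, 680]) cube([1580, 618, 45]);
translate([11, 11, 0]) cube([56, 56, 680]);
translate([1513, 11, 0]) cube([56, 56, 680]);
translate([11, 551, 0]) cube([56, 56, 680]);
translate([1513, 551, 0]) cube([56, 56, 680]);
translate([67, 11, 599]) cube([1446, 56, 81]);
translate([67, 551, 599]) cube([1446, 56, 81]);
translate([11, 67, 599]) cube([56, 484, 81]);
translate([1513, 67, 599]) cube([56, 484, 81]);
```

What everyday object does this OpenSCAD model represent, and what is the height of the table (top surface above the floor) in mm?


A table. The table height is 725 mm.

A 1580×618×45 slab sits at z = 680 on four 56 mm square posts — a table. The top surface is at 680 + 45 = 725 mm.


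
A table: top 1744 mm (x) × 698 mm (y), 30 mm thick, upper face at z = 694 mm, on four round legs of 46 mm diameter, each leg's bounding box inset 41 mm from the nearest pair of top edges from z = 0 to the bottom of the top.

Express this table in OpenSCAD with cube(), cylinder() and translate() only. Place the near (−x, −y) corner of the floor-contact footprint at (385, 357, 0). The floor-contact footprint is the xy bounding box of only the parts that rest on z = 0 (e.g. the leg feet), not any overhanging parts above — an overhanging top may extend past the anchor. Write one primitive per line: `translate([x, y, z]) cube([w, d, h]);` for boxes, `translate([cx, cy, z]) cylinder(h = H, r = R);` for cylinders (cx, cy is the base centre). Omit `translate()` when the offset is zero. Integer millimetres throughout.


// leg_h = 694 - 30 = 664
translate([344, 316, 664]) cube([1744, 698, 30]);
translate([408, 380, 0]) cylinder(h = 664, r = 23);
translate([2024, 380, 0]) cylinder(h = 664, r = 23);
translate([408, 950, 0]) cylinder(h = 664, r = 23);
translate([2024, 950, 0]) cylinder(h = 664, r = 23);


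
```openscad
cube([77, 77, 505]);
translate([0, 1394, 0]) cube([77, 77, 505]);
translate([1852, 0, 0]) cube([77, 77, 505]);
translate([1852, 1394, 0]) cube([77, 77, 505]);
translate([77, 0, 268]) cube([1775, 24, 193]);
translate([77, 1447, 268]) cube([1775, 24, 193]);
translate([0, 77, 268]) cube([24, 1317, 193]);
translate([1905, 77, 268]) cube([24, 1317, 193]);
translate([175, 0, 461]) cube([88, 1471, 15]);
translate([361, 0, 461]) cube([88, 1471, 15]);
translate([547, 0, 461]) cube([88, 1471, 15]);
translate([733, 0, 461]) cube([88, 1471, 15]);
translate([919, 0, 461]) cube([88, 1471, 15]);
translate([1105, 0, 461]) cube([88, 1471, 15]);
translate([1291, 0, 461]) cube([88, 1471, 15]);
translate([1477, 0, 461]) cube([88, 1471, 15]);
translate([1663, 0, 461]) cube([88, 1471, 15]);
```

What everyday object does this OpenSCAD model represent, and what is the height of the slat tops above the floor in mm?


A bed frame. The slat-top height is 476 mm.

Four posts, four rails, and a row of slats — a bed frame. Slats sit on the rails at z = 268 + 193 = 461; with slat thickness 15, the top is 476 mm.


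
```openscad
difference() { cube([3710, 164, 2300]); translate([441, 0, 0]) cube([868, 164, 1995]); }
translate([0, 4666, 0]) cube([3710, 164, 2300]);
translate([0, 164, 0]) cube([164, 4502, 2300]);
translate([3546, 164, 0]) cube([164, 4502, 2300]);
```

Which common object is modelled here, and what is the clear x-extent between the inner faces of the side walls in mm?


A single room. The interior width is 3382 mm.

Four walls enclosing a rectangle with a door in the front wall — a room. Outside width 3710 minus two 164 mm walls gives 3382 mm.


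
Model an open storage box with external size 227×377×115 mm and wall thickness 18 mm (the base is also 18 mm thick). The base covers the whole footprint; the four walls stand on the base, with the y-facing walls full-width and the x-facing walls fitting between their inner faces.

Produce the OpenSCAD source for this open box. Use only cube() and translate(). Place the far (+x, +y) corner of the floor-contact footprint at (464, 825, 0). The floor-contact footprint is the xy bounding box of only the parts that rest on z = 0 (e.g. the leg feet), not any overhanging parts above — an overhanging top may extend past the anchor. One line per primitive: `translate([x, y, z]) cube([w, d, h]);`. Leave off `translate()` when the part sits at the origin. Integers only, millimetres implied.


translate([237, 448, 0]) cube([227, 377, 18]);
translate([237, 448, 18]) cube([227, 18, 97]);
translate([237, 807, 18]) cube([227, 18, 97]);
translate([237, 466, 18]) cube([18, 341, 97]);
translate([446, 466, 18]) cube([18, 341, 97]);


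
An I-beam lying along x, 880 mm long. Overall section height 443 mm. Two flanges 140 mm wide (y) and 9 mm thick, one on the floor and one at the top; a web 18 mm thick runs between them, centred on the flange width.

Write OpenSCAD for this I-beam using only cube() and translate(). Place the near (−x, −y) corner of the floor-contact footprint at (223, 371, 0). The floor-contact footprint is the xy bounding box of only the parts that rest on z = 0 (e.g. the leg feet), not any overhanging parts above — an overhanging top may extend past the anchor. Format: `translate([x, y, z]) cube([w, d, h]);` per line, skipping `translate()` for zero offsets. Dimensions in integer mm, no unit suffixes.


translate([223, 371, 0]) cube([880, 140, 9]);
translate([223, 432, 9]) cube([880, 18, 425]);
translate([223, 371, 434]) cube([880, 140, 9]);


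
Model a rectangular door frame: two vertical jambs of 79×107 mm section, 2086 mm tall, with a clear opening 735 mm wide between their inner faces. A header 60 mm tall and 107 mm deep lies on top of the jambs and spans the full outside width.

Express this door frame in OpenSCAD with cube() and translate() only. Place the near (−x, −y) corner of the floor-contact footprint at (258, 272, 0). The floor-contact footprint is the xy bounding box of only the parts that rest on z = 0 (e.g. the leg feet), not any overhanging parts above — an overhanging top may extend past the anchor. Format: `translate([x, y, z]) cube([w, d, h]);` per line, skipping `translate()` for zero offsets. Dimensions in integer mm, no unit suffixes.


translate([258, 272, 0]) cube([79, 107, 2086]);
translate([1072, 272, 0]) cube([79, 107, 2086]);
translate([258, 272, 2086]) cube([893, 107, 60]);


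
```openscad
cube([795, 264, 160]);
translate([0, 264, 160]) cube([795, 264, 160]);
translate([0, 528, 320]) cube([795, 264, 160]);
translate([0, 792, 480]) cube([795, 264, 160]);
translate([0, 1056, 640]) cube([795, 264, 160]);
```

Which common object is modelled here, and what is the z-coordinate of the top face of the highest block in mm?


A staircase. The total rise is 800 mm.

5 identical blocks, each offset up and back from the previous — a staircase. Each step is 160 mm tall and there are 5 of them, so the total rise is 5 × 160 = 800 mm.


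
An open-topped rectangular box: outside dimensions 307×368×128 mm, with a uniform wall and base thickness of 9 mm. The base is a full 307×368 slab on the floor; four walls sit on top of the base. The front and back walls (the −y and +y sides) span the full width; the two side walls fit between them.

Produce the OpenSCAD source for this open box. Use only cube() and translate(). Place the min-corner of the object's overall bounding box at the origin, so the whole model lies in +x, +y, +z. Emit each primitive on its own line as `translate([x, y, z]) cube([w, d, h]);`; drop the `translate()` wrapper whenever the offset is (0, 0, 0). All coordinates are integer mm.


cube([307, 368, 9]);
translate([0, 0, 9]) cube([307, 9, 119]);
translate([0, 359, 9]) cube([307, 9, 119]);
translate([0, 9, 9]) cube([9, 350, 119]);
translate([298, 9, 9]) cube([9, 350, 119]);


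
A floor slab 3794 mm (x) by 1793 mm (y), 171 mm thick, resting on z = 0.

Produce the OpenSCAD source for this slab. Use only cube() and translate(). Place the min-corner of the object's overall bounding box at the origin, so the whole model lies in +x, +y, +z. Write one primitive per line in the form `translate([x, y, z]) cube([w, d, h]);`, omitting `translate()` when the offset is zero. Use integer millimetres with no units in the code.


cube([3794, 1793, 171]);


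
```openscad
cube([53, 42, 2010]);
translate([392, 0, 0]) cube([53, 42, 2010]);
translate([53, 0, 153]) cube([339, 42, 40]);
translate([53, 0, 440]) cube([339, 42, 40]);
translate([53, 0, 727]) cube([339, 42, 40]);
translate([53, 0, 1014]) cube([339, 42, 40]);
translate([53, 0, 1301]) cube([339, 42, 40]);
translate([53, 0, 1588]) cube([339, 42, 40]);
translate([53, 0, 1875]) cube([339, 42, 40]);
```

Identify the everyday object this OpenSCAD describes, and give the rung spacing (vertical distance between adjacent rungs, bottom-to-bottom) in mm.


A ladder. The rung spacing is 287 mm.

Two tall 53×42 posts with 7 short bars between them — a ladder. Adjacent rungs sit at z = 153 and z = 440, so the spacing is 440 − 153 = 287 mm.


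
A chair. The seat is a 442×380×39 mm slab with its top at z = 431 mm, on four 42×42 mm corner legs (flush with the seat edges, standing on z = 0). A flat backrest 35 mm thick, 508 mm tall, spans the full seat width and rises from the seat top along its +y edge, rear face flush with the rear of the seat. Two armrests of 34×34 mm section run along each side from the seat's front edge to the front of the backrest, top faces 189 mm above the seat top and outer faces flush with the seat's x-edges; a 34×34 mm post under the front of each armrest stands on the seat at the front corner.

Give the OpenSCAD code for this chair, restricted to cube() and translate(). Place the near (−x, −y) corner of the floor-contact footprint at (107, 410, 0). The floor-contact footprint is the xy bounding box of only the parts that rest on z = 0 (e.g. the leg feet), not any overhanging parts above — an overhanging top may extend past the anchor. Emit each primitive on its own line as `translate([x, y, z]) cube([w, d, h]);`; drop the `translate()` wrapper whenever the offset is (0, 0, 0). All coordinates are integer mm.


translate([107, 410, 392]) cube([442, 380, 39]);
translate([107, 410, 0]) cube([42, 42, 392]);
translate([507, 410, 0]) cube([42, 42, 392]);
translate([107, 748, 0]) cube([42, 42, 392]);
translate([507, 748, 0]) cube([42, 42, 392]);
translate([107, 755, 431]) cube([442, 35, 508]);
translate([107, 410, 586]) cube([34, 345, 34]);
translate([515, 410, 586]) cube([34, 345, 34]);
translate([107, 410, 431]) cube([34, 34, 155]);
translate([515, 410, 431]) cube([34, 34, 155]);


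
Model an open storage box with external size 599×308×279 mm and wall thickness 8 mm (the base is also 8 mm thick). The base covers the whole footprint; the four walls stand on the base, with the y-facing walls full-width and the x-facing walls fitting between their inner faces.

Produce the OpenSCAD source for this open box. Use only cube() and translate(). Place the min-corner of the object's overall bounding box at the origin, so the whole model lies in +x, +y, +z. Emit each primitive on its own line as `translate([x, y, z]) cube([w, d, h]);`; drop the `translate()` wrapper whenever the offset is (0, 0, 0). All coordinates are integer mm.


cube([599, 308, 8]);
translate([0, 0, 8]) cube([599, 8, 271]);
translate([0, 300, 8]) cube([599, 8, 271]);
translate([0, 8, 8]) cube([8, 292, 271]);
translate([591, 8, 8]) cube([8, 292, 271]);


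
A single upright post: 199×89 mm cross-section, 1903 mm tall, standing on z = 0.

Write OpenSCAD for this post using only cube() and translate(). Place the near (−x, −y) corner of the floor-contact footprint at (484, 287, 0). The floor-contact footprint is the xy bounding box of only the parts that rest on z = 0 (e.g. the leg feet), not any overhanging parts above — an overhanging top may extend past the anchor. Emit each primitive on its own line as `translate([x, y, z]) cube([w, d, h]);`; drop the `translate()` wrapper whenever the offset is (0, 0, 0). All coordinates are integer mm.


translate([484, 287, 0]) cube([199, 89, 1903]);


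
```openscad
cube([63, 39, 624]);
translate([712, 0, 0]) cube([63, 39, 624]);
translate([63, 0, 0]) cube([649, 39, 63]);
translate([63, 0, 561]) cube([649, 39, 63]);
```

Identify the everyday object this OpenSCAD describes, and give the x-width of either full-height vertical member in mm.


A picture frame. The border width is 63 mm.

Four thin pieces enclosing a rectangular opening — a picture frame. The two full-height stiles are 624 mm tall; the top rail sits at z = 561 and is 63 mm tall, so the border above the opening is 624 − 561 = 63 mm, matching the stile x-width.


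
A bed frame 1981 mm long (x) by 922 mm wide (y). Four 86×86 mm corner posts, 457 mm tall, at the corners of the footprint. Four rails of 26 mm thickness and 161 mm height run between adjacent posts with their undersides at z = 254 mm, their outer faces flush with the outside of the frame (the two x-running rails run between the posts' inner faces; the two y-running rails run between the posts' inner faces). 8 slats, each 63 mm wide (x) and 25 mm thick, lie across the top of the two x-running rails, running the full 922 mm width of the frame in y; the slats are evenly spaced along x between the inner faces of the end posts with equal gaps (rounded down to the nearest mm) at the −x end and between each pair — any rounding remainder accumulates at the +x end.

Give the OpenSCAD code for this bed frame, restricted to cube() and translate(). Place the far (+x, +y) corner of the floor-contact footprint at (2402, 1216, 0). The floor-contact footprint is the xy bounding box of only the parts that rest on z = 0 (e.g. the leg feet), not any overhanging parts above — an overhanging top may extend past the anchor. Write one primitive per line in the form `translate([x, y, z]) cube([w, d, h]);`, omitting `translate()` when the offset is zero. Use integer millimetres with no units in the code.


// slat z = rail_z + rail_h = 254 + 161 = 415
// slat gap = ⌊(1809 − 8·63) / 9⌋ = 145
translate([421, 294, 0]) cube([86, 86, 457]);
translate([421, 1130, 0]) cube([86, 86, 457]);
translate([2316, 294, 0]) cube([86, 86, 457]);
translate([2316, 1130, 0]) cube([86, 86, 457]);
translate([507, 294, 254]) cube([1809, 26, 161]);
translate([507, 1190, 254]) cube([1809, 26, 161]);
translate([421, 380, 254]) cube([26, 750, 161]);
translate([2376, 380, 254]) cube([26, 750, 161]);
translate([652, 294, 415]) cube([63, 922, 25]);
translate([860, 294, 415]) cube([63, 922, 25]);
translate([1068, 294, 415]) cube([63, 922, 25]);
translate([1276, 294, 415]) cube([63, 922, 25]);
translate([1484, 294, 415]) cube([63, 922, 25]);
translate([1692, 294, 415]) cube([63, 922, 25]);
translate([1900, 294, 415]) cube([63, 922, 25]);
translate([2108, 294, 415]) cube([63, 922, 25]);


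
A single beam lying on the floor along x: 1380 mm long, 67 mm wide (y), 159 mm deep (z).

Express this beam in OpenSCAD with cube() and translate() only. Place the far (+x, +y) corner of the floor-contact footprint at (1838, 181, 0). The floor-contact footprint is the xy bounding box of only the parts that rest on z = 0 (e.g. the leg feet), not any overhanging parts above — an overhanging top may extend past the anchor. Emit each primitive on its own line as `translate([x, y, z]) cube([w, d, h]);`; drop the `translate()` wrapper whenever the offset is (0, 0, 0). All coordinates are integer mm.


translate([458, 114, 0]) cube([1380, 67, 159]);


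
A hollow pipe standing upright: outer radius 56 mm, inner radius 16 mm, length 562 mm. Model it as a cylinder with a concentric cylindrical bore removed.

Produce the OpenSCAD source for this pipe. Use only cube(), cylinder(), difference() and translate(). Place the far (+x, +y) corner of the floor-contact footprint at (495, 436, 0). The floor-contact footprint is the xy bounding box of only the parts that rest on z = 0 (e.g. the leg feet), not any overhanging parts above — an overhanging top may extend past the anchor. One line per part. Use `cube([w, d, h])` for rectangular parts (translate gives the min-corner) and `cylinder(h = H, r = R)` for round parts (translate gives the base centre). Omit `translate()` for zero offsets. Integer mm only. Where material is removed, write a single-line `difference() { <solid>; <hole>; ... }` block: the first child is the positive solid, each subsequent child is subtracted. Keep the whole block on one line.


difference() { translate([439, 380, 0]) cylinder(h = 562, r = 56); translate([439, 380, 0]) cylinder(h = 562, r = 16); }


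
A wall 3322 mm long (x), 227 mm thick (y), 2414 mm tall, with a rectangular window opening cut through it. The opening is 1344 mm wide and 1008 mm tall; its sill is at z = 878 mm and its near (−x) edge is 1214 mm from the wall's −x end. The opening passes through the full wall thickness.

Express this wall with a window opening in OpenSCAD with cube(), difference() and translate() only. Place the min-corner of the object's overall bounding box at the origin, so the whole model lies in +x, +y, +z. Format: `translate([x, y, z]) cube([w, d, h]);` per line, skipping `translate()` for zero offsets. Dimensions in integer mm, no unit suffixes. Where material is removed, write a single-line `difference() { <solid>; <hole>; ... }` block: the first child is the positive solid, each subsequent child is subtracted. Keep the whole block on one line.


difference() { cube([3322, 227, 2414]); translate([1214, 0, 878]) cube([1344, 227, 1008]); }


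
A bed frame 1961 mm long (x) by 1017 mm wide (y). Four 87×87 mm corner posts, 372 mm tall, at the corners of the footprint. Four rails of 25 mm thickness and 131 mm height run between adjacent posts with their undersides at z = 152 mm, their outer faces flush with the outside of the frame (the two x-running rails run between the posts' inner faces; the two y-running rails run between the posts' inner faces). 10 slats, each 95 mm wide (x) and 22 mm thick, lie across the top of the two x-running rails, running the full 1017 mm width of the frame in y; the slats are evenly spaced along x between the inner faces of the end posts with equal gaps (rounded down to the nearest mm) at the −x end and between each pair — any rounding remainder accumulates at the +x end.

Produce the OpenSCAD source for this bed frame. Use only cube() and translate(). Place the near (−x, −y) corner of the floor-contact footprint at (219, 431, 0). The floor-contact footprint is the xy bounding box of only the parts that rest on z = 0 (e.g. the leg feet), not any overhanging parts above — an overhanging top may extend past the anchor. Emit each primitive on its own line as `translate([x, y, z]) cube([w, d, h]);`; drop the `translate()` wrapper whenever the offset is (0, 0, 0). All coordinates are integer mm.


translate([219, 431, 0]) cube([87, 87, 372]);
translate([219, 1361, 0]) cube([87, 87, 372]);
translate([2093, 431, 0]) cube([87, 87, 372]);
translate([2093, 1361, 0]) cube([87, 87, 372]);
translate([306, 431, 152]) cube([1787, 25, 131]);
translate([306, 1423, 152]) cube([1787, 25, 131]);
translate([219, 518, 152]) cube([25, 843, 131]);
translate([2155, 518, 152]) cube([25, 843, 131]);
translate([382, 431, 283]) cube([95, 1017, 22]);
translate([553, 431, 283]) cube([95, 1017, 22]);
translate([724, 431, 283]) cube([95, 1017, 22]);
translate([895, 431, 283]) cube([95, 1017, 22]);
translate([1066, 431, 283]) cube([95, 1017, 22]);
translate([1237, 431, 283]) cube([95, 1017, 22]);
translate([1408, 431, 283]) cube([95, 1017, 22]);
translate([1579, 431, 283]) cube([95, 1017, 22]);
translate([1750, 431, 283]) cube([95, 1017, 22]);
translate([1921, 431, 283]) cube([95, 1017, 22]);


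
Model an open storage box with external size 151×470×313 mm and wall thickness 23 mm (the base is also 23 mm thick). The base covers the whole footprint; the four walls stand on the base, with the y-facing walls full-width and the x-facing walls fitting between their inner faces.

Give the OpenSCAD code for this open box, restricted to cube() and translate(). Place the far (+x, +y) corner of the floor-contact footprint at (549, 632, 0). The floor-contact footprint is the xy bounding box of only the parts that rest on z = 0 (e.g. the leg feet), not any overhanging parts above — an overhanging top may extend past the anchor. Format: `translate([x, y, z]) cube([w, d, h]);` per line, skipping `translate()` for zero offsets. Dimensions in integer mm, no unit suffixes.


translate([398, 162, 0]) cube([151, 470, 23]);
translate([398, 162, 23]) cube([151, 23, 290]);
translate([398, 609, 23]) cube([151, 23, 290]);
translate([398, 185, 23]) cube([23, 424, 290]);
translate([526, 185, 23]) cube([23, 424, 290]);


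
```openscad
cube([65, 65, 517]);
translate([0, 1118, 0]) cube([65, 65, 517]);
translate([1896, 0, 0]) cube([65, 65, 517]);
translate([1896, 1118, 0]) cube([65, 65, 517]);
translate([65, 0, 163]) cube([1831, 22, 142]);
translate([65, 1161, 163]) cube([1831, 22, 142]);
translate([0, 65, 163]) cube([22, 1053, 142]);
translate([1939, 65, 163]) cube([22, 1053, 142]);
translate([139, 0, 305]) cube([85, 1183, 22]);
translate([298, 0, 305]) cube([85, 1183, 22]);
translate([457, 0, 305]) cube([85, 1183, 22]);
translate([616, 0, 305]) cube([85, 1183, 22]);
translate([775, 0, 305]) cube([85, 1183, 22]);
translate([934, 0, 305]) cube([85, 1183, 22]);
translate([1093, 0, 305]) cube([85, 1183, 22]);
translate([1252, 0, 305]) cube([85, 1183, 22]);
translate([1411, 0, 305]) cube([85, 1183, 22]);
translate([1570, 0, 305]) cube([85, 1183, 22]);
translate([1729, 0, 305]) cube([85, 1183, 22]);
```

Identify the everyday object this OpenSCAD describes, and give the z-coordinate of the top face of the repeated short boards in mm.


A bed frame. The slat-top height is 327 mm.

Four posts, four rails, and a row of slats — a bed frame. Slats sit on the rails at z = 163 + 142 = 305; with slat thickness 22, the top is 327 mm.


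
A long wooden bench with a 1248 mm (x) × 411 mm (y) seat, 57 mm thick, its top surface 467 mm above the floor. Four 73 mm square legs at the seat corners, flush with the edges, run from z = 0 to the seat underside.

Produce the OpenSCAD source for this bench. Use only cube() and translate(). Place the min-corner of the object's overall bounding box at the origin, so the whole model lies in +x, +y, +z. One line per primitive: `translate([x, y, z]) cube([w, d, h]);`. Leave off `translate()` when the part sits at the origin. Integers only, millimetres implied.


// leg_h = 467 − 57 = 410
translate([0, 0, 410]) cube([1248, 411, 57]);
cube([73, 73, 410]);
translate([0, 338, 0]) cube([73, 73, 410]);
translate([1175, 0, 0]) cube([73, 73, 410]);
translate([1175, 338, 0]) cube([73, 73, 410]);


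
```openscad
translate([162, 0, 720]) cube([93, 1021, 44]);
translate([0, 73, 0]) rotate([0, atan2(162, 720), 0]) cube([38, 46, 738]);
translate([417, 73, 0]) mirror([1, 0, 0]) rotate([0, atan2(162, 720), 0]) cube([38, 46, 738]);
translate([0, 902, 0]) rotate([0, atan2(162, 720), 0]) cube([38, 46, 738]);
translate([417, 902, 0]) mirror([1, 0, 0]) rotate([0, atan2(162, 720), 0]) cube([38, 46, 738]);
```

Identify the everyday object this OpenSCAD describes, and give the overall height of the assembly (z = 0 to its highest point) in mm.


A sawhorse. The overall height is 764 mm.

A beam across two mirrored pairs of raked legs — a sawhorse. The beam's underside is at z = 720 (matching the legs' vertical rise in atan2(162, 720)) and the beam is 44 mm tall, so its top is at 720 + 44 = 764 mm. The raked legs top out at the beam's underside, so that is the highest point.


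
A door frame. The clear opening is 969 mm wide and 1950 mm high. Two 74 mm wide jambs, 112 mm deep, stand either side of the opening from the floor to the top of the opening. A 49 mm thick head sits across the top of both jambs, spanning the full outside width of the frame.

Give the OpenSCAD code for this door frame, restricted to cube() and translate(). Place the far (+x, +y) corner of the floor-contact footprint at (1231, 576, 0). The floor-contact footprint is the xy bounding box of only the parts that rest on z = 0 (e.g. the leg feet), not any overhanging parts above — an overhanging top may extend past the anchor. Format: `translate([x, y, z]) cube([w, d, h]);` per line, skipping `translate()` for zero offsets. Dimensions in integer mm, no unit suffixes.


translate([114, 464, 0]) cube([74, 112, 1950]);
translate([1157, 464, 0]) cube([74, 112, 1950]);
translate([114, 464, 1950]) cube([1117, 112, 49]);


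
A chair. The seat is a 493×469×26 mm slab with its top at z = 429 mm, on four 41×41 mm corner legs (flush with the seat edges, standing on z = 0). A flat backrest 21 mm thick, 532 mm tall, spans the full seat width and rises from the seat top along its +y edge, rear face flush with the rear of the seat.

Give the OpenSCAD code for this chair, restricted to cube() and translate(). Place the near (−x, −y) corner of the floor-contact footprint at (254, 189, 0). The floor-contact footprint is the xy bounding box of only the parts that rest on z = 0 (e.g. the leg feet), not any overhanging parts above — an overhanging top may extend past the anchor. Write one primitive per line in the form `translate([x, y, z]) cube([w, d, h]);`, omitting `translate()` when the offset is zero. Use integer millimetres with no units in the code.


translate([254, 189, 403]) cube([493, 469, 26]);
translate([254, 189, 0]) cube([41, 41, 403]);
translate([706, 189, 0]) cube([41, 41, 403]);
translate([254, 617, 0]) cube([41, 41, 403]);
translate([706, 617, 0]) cube([41, 41, 403]);
translate([254, 637, 429]) cube([493, 21, 532]);


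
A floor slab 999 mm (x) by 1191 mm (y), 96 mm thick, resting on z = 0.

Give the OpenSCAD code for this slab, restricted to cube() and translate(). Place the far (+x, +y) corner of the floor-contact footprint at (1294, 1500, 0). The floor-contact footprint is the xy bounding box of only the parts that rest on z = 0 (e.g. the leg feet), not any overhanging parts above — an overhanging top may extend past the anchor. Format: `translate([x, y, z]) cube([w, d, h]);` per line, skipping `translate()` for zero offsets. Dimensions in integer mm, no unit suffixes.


translate([295, 309, 0]) cube([999, 1191, 96]);


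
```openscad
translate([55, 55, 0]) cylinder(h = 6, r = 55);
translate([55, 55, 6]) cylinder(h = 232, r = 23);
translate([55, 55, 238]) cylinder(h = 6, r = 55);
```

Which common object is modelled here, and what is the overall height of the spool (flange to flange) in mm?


A spool. The overall height is 244 mm.

Three coaxial cylinders, large–small–large — a spool. Two 6 mm flanges and a 232 mm core give 6 + 232 + 6 = 244 mm.


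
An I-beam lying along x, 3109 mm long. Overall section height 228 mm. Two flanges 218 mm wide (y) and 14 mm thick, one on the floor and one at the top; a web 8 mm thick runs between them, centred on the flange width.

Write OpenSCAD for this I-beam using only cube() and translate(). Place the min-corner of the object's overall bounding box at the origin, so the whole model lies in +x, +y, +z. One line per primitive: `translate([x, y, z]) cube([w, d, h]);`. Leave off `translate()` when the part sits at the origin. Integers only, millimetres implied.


cube([3109, 218, 14]);
translate([0, 105, 14]) cube([3109, 8, 200]);
translate([0, 0, 214]) cube([3109, 218, 14]);


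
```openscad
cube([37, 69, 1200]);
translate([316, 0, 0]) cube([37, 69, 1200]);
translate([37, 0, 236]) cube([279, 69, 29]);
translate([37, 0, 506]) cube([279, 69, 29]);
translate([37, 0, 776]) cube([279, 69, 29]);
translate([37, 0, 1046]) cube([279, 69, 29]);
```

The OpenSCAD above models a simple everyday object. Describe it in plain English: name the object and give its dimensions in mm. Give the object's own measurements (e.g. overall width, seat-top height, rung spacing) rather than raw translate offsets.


A straight ladder. Two 37×69 mm vertical rails, 1200 mm tall, stand 353 mm apart (outside-to-outside) with their front faces coplanar on the −y side. 4 rungs, each 69 mm deep and 29 mm tall, span between the inner faces of the rails, front faces flush with the rails. The lowest rung's underside is at z = 236 mm and rungs are spaced 270 mm apart (underside to underside).


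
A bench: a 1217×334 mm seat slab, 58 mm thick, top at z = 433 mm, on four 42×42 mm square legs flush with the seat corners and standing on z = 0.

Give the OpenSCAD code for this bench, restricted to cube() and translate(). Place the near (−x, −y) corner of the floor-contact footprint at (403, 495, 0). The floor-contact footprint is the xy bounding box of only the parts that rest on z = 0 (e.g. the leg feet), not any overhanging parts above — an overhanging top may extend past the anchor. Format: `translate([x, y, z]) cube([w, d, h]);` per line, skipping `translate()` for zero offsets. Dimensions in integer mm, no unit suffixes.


translate([403, 495, 375]) cube([1217, 334, 58]);
translate([403, 495, 0]) cube([42, 42, 375]);
translate([403, 787, 0]) cube([42, 42, 375]);
translate([1578, 495, 0]) cube([42, 42, 375]);
translate([1578, 787, 0]) cube([42, 42, 375]);


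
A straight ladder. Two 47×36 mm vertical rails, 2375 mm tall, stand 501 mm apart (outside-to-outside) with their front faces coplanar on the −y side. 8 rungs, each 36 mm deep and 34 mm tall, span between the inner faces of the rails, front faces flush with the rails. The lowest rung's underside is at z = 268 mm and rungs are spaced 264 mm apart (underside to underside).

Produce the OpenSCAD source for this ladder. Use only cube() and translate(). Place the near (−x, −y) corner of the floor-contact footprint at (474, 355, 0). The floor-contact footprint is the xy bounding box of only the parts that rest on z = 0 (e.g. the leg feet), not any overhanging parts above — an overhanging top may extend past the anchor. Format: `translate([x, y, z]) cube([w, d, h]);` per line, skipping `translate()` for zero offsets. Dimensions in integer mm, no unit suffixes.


translate([474, 355, 0]) cube([47, 36, 2375]);
translate([928, 355, 0]) cube([47, 36, 2375]);
translate([521, 355, 268]) cube([407, 36, 34]);
translate([521, 355, 532]) cube([407, 36, 34]);
translate([521, 355, 796]) cube([407, 36, 34]);
translate([521, 355, 1060]) cube([407, 36, 34]);
translate([521, 355, 1324]) cube([407, 36, 34]);
translate([521, 355, 1588]) cube([407, 36, 34]);
translate([521, 355, 1852]) cube([407, 36, 34]);
translate([521, 355, 2116]) cube([407, 36, 34]);


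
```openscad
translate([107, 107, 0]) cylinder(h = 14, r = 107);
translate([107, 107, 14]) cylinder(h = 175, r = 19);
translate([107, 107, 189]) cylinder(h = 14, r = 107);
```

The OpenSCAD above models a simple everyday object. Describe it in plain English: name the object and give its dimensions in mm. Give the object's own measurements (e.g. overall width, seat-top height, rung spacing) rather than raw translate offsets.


A spool: two coaxial disc flanges of radius 107 mm and thickness 14 mm, joined by a core cylinder of radius 19 mm and height 175 mm. The lower flange rests on z = 0 and the three cylinders share a vertical axis.


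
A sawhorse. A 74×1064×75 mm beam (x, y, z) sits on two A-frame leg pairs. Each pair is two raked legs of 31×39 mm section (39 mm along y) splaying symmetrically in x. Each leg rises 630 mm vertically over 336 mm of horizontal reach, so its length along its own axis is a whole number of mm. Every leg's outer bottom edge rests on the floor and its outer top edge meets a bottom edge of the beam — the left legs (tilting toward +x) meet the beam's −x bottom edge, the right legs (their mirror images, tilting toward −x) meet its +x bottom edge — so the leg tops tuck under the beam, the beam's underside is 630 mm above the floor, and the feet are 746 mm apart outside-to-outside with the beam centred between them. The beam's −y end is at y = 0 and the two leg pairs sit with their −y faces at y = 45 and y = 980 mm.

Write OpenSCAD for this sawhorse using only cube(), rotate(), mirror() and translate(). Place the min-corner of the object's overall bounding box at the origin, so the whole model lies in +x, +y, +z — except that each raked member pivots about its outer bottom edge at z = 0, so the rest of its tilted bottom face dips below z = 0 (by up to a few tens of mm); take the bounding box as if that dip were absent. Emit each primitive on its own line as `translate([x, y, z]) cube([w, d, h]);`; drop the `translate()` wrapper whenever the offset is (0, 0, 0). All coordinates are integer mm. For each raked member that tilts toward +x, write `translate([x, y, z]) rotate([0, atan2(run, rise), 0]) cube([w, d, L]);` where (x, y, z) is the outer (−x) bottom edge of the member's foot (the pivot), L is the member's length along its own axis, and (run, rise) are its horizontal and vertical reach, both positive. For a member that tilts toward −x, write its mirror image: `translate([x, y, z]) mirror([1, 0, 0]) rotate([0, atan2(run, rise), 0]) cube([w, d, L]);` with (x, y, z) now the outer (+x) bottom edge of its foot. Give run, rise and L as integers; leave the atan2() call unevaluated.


// leg length = √(336² + 630²) = 714
// right-leg outer foot x = 2·336 + 74 = 746
// beam min-corner = (336, 0, 630)
translate([336, 0, 630]) cube([74, 1064, 75]);
translate([0, 45, 0]) rotate([0, atan2(336, 630), 0]) cube([31, 39, 714]);
translate([746, 45, 0]) mirror([1, 0, 0]) rotate([0, atan2(336, 630), 0]) cube([31, 39, 714]);
translate([0, 980, 0]) rotate([0, atan2(336, 630), 0]) cube([31, 39, 714]);
translate([746, 980, 0]) mirror([1, 0, 0]) rotate([0, atan2(336, 630), 0]) cube([31, 39, 714]);
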